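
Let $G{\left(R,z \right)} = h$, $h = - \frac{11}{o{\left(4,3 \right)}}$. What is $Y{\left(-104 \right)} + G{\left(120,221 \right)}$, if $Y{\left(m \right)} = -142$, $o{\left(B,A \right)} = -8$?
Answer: $- \frac{1125}{8} \approx -140.63$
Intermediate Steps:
$h = \frac{11}{8}$ ($h = - \frac{11}{-8} = \left(-11\right) \left(- \frac{1}{8}\right) = \frac{11}{8} \approx 1.375$)
$G{\left(R,z \right)} = \frac{11}{8}$
$Y{\left(-104 \right)} + G{\left(120,221 \right)} = -142 + \frac{11}{8} = - \frac{1125}{8}$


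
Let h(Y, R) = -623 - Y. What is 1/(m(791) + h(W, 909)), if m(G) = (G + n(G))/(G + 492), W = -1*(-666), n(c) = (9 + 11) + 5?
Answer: -1283/1652971 ≈ -0.00077618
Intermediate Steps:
n(c) = 25 (n(c) = 20 + 5 = 25)
W = 666
m(G) = (25 + G)/(492 + G) (m(G) = (G + 25)/(G + 492) = (25 + G)/(492 + G))
1/(m(791) + h(W, 909)) = 1/((25 + 791)/(492 + 791) + (-623 - 1*666)) = 1/(816/1283 + (-623 - 666)) = 1/((1/1283)*816 - 1289) = 1/(816/1283 - 1289) = 1/(-1652971/1283) = -1283/1652971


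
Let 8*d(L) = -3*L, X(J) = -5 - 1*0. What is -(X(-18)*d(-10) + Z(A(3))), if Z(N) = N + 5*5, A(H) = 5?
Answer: -45/4 ≈ -11.250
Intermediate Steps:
X(J) = -5 (X(J) = -5 + 0 = -5)
Z(N) = 25 + N (Z(N) = N + 25 = 25 + N)
d(L) = -3*L/8 (d(L) = (-3*L)/8 = -3*L/8)
-(X(-18)*d(-10) + Z(A(3))) = -(-(-15)*(-10)/8 + (25 + 5)) = -(-5*15/4 + 30) = -(-75/4 + 30) = -1*45/4 = -45/4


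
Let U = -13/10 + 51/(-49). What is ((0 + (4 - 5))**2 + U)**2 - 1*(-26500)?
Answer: 6363081649/240100 ≈ 26502.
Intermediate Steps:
U = -1147/490 (U = -13*1/10 + 51*(-1/49) = -13/10 - 51/49 = -1147/490 ≈ -2.3408)
((0 + (4 - 5))**2 + U)**2 - 1*(-26500) = ((0 + (4 - 5))**2 - 1147/490)**2 - 1*(-26500) = ((0 - 1)**2 - 1147/490)**2 + 26500 = ((-1)**2 - 1147/490)**2 + 26500 = (1 - 1147/490)**2 + 26500 = (-657/490)**2 + 26500 = 431649/240100 + 26500 = 6363081649/240100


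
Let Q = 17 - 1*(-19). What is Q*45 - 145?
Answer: 1475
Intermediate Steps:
Q = 36 (Q = 17 + 19 = 36)
Q*45 - 145 = 36*45 - 145 = 1620 - 145 = 1475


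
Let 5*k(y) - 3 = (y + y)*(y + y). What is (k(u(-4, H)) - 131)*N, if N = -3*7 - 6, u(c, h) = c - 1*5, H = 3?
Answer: 8856/5 ≈ 1771.2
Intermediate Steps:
u(c, h) = -5 + c (u(c, h) = c - 5 = -5 + c)
N = -27 (N = -21 - 6 = -27)
k(y) = ⅗ + 4*y²/5 (k(y) = ⅗ + ((y + y)*(y + y))/5 = ⅗ + ((2*y)*(2*y))/5 = ⅗ + (4*y²)/5 = ⅗ + 4*y²/5)
(k(u(-4, H)) - 131)*N = ((⅗ + 4*(-5 - 4)²/5) - 131)*(-27) = ((⅗ + (⅘)*(-9)²) - 131)*(-27) = ((⅗ + (⅘)*81) - 131)*(-27) = ((⅗ + 324/5) - 131)*(-27) = (327/5 - 131)*(-27) = -328/5*(-27) = 8856/5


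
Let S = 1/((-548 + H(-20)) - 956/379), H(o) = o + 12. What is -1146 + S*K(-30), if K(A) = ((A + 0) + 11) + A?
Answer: -4950341/4320 ≈ -1145.9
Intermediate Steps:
H(o) = 12 + o
K(A) = 11 + 2*A (K(A) = (A + 11) + A = (11 + A) + A = 11 + 2*A)
S = -379/211680 (S = 1/((-548 + (12 - 20)) - 956/379) = 1/((-548 - 8) - 956*1/379) = 1/(-556 - 956/379) = 1/(-211680/379) = -379/211680 ≈ -0.0017904)
-1146 + S*K(-30) = -1146 - 379*(11 + 2*(-30))/211680 = -1146 - 379*(11 - 60)/211680 = -1146 - 379/211680*(-49) = -1146 + 379/4320 = -4950341/4320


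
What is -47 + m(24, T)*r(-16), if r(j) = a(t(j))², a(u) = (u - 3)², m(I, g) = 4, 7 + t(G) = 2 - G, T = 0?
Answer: 16337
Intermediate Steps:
t(G) = -5 - G (t(G) = -7 + (2 - G) = -5 - G)
a(u) = (-3 + u)²
r(j) = (-8 - j)⁴ (r(j) = ((-3 + (-5 - j))²)² = ((-8 - j)²)² = (-8 - j)⁴)
-47 + m(24, T)*r(-16) = -47 + 4*(8 - 16)⁴ = -47 + 4*(-8)⁴ = -47 + 4*4096 = -47 + 16384 = 16337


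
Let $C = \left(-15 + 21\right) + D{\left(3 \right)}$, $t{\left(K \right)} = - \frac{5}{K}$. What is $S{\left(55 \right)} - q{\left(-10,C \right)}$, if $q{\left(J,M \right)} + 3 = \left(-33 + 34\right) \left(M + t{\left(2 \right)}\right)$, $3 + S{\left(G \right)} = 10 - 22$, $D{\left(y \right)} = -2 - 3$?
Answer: $- \frac{21}{2} \approx -10.5$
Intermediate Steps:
$D{\left(y \right)} = -5$
$S{\left(G \right)} = -15$ ($S{\left(G \right)} = -3 + \left(10 - 22\right) = -3 - 12 = -15$)
$C = 1$ ($C = \left(-15 + 21\right) - 5 = 6 - 5 = 1$)
$q{\left(J,M \right)} = - \frac{11}{2} + M$ ($q{\left(J,M \right)} = -3 + \left(-33 + 34\right) \left(M - \frac{5}{2}\right) = -3 + 1 \left(M - \frac{5}{2}\right) = -3 + 1 \left(- \frac{5}{2} + M\right) = -3 + \left(- \frac{5}{2} + M\right) = - \frac{11}{2} + M$)
$S{\left(55 \right)} - q{\left(-10,C \right)} = -15 - \left(- \frac{11}{2} + 1\right) = -15 - - \frac{9}{2} = -15 + \frac{9}{2} = - \frac{21}{2}$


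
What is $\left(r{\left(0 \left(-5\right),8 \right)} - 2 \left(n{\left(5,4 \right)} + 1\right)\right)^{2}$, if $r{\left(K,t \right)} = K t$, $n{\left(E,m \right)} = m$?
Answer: $100$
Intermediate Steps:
$\left(r{\left(0 \left(-5\right),8 \right)} - 2 \left(n{\left(5,4 \right)} + 1\right)\right)^{2} = \left(0 \left(-5\right) 8 - 2 \left(4 + 1\right)\right)^{2} = \left(0 \cdot 8 - 10\right)^{2} = \left(0 - 10\right)^{2} = \left(-10\right)^{2} = 100$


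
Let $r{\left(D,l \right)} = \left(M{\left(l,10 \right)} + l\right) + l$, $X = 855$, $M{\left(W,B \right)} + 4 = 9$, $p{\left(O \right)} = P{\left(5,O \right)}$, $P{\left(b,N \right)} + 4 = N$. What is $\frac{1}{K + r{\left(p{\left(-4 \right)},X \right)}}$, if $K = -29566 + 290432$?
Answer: $\frac{1}{262581} \approx 3.8083 \cdot 10^{-6}$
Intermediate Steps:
$P{\left(b,N \right)} = -4 + N$
$p{\left(O \right)} = -4 + O$
$M{\left(W,B \right)} = 5$ ($M{\left(W,B \right)} = -4 + 9 = 5$)
$r{\left(D,l \right)} = 5 + 2 l$ ($r{\left(D,l \right)} = \left(5 + l\right) + l = 5 + 2 l$)
$K = 260866$
$\frac{1}{K + r{\left(p{\left(-4 \right)},X \right)}} = \frac{1}{260866 + \left(5 + 2 \cdot 855\right)} = \frac{1}{260866 + \left(5 + 1710\right)} = \frac{1}{260866 + 1715} = \frac{1}{262581}$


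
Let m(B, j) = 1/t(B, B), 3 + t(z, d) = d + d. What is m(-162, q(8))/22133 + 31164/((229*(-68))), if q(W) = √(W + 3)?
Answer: -56387296274/28175552463 ≈ -2.0013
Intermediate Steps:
t(z, d) = -3 + 2*d (t(z, d) = -3 + (d + d) = -3 + 2*d)
q(W) = √(3 + W)
m(B, j) = 1/(-3 + 2*B)
m(-162, q(8))/22133 + 31164/((229*(-68))) = 1/((-3 + 2*(-162))*22133) + 31164/((229*(-68))) = (1/22133)/(-3 - 324) + 31164/(-15572) = (1/22133)/(-327) + 31164*(-1/15572) = -1/327*1/22133 - 7791/3893 = -1/7237491 - 7791/3893 = -56387296274/28175552463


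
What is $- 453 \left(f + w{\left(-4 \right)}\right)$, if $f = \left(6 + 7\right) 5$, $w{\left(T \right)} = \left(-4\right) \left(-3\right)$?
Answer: $-34881$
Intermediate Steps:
$w{\left(T \right)} = 12$
$f = 65$ ($f = 13 \cdot 5 = 65$)
$- 453 \left(f + w{\left(-4 \right)}\right) = - 453 \left(65 + 12\right) = \left(-453\right) 77 = -34881$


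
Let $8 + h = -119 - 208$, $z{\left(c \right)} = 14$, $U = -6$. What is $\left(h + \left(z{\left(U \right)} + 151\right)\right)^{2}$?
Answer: $28900$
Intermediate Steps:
$h = -335$ ($h = -8 - 327 = -335$)
$\left(h + \left(z{\left(U \right)} + 151\right)\right)^{2} = \left(-335 + \left(14 + 151\right)\right)^{2} = \left(-335 + 165\right)^{2} = \left(-170\right)^{2} = 28900$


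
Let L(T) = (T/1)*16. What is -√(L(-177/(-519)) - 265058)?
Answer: -I*√7932757570/173 ≈ -514.83*I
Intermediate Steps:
L(T) = 16*T (L(T) = (T*1)*16 = T*16 = 16*T)
-√(L(-177/(-519)) - 265058) = -√(16*(-177/(-519)) - 265058) = -√(16*(-177*(-1/519)) - 265058) = -√(16*(59/173) - 265058) = -√(944/173 - 265058) = -√(-45854090/173) = -I*√7932757570/173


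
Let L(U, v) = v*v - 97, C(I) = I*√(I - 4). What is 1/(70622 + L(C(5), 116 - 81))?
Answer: 1/71750 ≈ 1.3937e-5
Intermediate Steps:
C(I) = I*√(-4 + I)
L(U, v) = -97 + v² (L(U, v) = v² - 97 = -97 + v²)
1/(70622 + L(C(5), 116 - 81)) = 1/(70622 + (-97 + (116 - 81)²)) = 1/(70622 + (-97 + 35²)) = 1/(70622 + (-97 + 1225)) = 1/(70622 + 1128) = 1/71750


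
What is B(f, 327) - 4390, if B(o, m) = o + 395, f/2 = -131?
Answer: -4257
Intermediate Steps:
f = -262 (f = 2*(-131) = -262)
B(o, m) = 395 + o
B(f, 327) - 4390 = (395 - 262) - 4390 = 133 - 4390 = -4257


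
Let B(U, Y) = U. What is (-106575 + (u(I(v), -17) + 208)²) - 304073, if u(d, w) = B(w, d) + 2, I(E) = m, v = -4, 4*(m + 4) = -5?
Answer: -373399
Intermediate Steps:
m = -21/4 (m = -4 + (¼)*(-5) = -4 - 5/4 = -21/4 ≈ -5.2500)
I(E) = -21/4
u(d, w) = 2 + w (u(d, w) = w + 2 = 2 + w)
(-106575 + (u(I(v), -17) + 208)²) - 304073 = (-106575 + ((2 - 17) + 208)²) - 304073 = (-106575 + (-15 + 208)²) - 304073 = (-106575 + 193²) - 304073 = (-106575 + 37249) - 304073 = -69326 - 304073 = -373399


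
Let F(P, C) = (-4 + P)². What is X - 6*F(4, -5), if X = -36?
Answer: -36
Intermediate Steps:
X - 6*F(4, -5) = -36 - 6*(-4 + 4)² = -36 - 6*0² = -36 - 6*0 = -36 + 0 = -36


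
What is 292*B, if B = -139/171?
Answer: -40588/171 ≈ -237.36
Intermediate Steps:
B = -139/171 (B = -139*1/171 = -139/171 ≈ -0.81287)
292*B = 292*(-139/171) = -40588/171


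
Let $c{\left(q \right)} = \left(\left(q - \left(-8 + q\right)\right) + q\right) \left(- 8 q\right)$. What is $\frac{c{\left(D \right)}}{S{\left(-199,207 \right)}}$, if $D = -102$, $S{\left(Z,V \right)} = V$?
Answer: $- \frac{25568}{69} \approx -370.55$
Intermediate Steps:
$c{\left(q \right)} = - 8 q \left(8 + q\right)$ ($c{\left(q \right)} = \left(8 + q\right) \left(- 8 q\right) = - 8 q \left(8 + q\right)$)
$\frac{c{\left(D \right)}}{S{\left(-199,207 \right)}} = \frac{\left(-8\right) \left(-102\right) \left(8 - 102\right)}{207} = \left(-8\right) \left(-102\right) \left(-94\right) \frac{1}{207} = \left(-76704\right) \frac{1}{207} = - \frac{25568}{69}$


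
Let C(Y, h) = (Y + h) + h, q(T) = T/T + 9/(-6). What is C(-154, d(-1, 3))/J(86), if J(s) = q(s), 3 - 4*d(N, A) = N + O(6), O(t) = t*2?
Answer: 316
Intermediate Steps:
O(t) = 2*t
d(N, A) = -9/4 - N/4 (d(N, A) = 3/4 - (N + 2*6)/4 = 3/4 - (N + 12)/4 = 3/4 - (12 + N)/4 = 3/4 + (-3 - N/4) = -9/4 - N/4)
q(T) = -1/2 (q(T) = 1 + 9*(-1/6) = 1 - 3/2 = -1/2)
J(s) = -1/2
C(Y, h) = Y + 2*h
C(-154, d(-1, 3))/J(86) = (-154 + 2*(-9/4 - 1/4*(-1)))/(-1/2) = (-154 + 2*(-9/4 + 1/4))*(-2) = (-154 + 2*(-2))*(-2) = (-154 - 4)*(-2) = -158*(-2) = 316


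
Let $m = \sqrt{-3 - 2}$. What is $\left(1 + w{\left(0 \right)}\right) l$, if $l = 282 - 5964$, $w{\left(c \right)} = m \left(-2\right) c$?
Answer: $-5682$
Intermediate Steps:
$m = i \sqrt{5}$ ($m = \sqrt{-5} = i \sqrt{5} \approx 2.2361 i$)
$w{\left(c \right)} = - 2 i c \sqrt{5}$ ($w{\left(c \right)} = i \sqrt{5} \left(-2\right) c = - 2 i \sqrt{5} c = - 2 i c \sqrt{5}$)
$l = -5682$ ($l = 282 - 5964 = -5682$)
$\left(1 + w{\left(0 \right)}\right) l = \left(1 - 2 i 0 \sqrt{5}\right) \left(-5682\right) = \left(1 + 0\right) \left(-5682\right) = 1 \left(-5682\right) = -5682$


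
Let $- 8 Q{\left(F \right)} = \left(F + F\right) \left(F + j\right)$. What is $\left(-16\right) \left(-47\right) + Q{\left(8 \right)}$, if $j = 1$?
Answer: $734$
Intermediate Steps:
$Q{\left(F \right)} = - \frac{F \left(1 + F\right)}{4}$ ($Q{\left(F \right)} = - \frac{\left(F + F\right) \left(F + 1\right)}{8} = - \frac{2 F \left(1 + F\right)}{8} = - \frac{F \left(1 + F\right)}{4}$)
$\left(-16\right) \left(-47\right) + Q{\left(8 \right)} = \left(-16\right) \left(-47\right) - 2 \left(1 + 8\right) = 752 - 2 \cdot 9 = 752 - 18 = 734$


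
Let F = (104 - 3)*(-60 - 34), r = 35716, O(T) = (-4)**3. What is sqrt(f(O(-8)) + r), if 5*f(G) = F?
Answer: sqrt(845430)/5 ≈ 183.89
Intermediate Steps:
O(T) = -64
F = -9494 (F = 101*(-94) = -9494)
f(G) = -9494/5 (f(G) = (1/5)*(-9494) = -9494/5)
sqrt(f(O(-8)) + r) = sqrt(-9494/5 + 35716) = sqrt(169086/5) = sqrt(845430)/5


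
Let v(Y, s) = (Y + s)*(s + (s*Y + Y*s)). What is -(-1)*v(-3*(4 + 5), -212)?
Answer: -2685404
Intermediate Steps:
v(Y, s) = (Y + s)*(s + 2*Y*s) (v(Y, s) = (Y + s)*(s + (Y*s + Y*s)) = (Y + s)*(s + 2*Y*s))
-(-1)*v(-3*(4 + 5), -212) = -(-1)*(-212*(-3*(4 + 5) - 212 + 2*(-3*(4 + 5))**2 + 2*(-3*(4 + 5))*(-212))) = -(-1)*(-212*(-3*9 - 212 + 2*(-3*9)**2 + 2*(-3*9)*(-212))) = -(-1)*(-212*(-27 - 212 + 2*(-27)**2 + 2*(-27)*(-212))) = -(-1)*(-212*(-27 - 212 + 2*729 + 11448)) = -(-1)*(-212*(-27 - 212 + 1458 + 11448)) = -(-1)*(-212*12667) = -(-1)*(-2685404) = -1*2685404 = -2685404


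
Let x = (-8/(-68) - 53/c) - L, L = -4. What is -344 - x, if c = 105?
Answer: -620489/1785 ≈ -347.61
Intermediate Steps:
x = 6449/1785 (x = (-8/(-68) - 53/105) - 1*(-4) = (-8*(-1/68) - 53*1/105) + 4 = (2/17 - 53/105) + 4 = -691/1785 + 4 = 6449/1785 ≈ 3.6129)
-344 - x = -344 - 1*6449/1785 = -344 - 6449/1785 = -620489/1785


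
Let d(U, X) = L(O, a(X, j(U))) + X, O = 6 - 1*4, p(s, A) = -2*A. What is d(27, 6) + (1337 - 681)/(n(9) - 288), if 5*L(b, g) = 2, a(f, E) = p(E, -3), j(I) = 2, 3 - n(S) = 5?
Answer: 120/29 ≈ 4.1379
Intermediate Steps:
n(S) = -2 (n(S) = 3 - 1*5 = 3 - 5 = -2)
O = 2 (O = 6 - 4 = 2)
a(f, E) = 6 (a(f, E) = -2*(-3) = 6)
L(b, g) = ⅖ (L(b, g) = (⅕)*2 = ⅖)
d(U, X) = ⅖ + X
d(27, 6) + (1337 - 681)/(n(9) - 288) = (⅖ + 6) + (1337 - 681)/(-2 - 288) = 32/5 + 656/(-290) = 32/5 + 656*(-1/290) = 32/5 - 328/145 = 120/29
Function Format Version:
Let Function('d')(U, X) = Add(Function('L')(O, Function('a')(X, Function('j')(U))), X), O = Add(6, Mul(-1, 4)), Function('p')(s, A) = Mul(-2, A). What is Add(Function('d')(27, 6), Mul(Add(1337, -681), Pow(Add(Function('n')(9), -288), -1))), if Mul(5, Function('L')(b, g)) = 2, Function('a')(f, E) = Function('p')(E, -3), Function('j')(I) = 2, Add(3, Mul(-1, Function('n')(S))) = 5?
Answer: Rational(120, 29) ≈ 4.1379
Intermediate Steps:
Function('n')(S) = -2 (Function('n')(S) = Add(3, Mul(-1, 5)) = Add(3, -5) = -2)
O = 2 (O = Add(6, -4) = 2)
Function('a')(f, E) = 6 (Function('a')(f, E) = Mul(-2, -3) = 6)
Function('L')(b, g) = Rational(2, 5) (Function('L')(b, g) = Mul(Rational(1, 5), 2) = Rational(2, 5))
Function('d')(U, X) = Add(Rational(2, 5), X)
Add(Function('d')(27, 6), Mul(Add(1337, -681), Pow(Add(Function('n')(9), -288), -1))) = Add(Add(Rational(2, 5), 6), Mul(Add(1337, -681), Pow(Add(-2, -288), -1))) = Add(Rational(32, 5), Mul(656, Pow(-290, -1))) = Add(Rational(32, 5), Mul(656, Rational(-1, 290))) = Add(Rational(32, 5), Rational(-328, 145)) = Rational(120, 29)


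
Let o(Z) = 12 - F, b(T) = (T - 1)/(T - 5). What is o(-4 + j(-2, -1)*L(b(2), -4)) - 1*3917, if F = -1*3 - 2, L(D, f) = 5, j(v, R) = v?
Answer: -3900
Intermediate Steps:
b(T) = (-1 + T)/(-5 + T)
F = -5 (F = -3 - 2 = -5)
o(Z) = 17 (o(Z) = 12 - 1*(-5) = 12 + 5 = 17)
o(-4 + j(-2, -1)*L(b(2), -4)) - 1*3917 = 17 - 1*3917 = 17 - 3917 = -3900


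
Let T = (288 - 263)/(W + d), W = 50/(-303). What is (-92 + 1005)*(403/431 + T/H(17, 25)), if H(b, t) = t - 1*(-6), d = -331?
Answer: 1141542410162/1340682823 ≈ 851.46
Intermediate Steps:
W = -50/303 (W = 50*(-1/303) = -50/303 ≈ -0.16502)
H(b, t) = 6 + t (H(b, t) = t + 6 = 6 + t)
T = -7575/100343 (T = (288 - 263)/(-50/303 - 331) = 25/(-100343/303) = 25*(-303/100343) = -7575/100343 ≈ -0.075491)
(-92 + 1005)*(403/431 + T/H(17, 25)) = (-92 + 1005)*(403/431 - 7575/(100343*(6 + 25))) = 913*(403*(1/431) - 7575/100343/31) = 913*(403/431 - 7575/100343*1/31) = 913*(403/431 - 7575/3110633) = 913*(1250320274/1340682823) = 1141542410162/1340682823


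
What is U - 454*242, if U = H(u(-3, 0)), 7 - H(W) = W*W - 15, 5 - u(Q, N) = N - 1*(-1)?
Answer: -109862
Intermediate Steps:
u(Q, N) = 4 - N (u(Q, N) = 5 - (N - 1*(-1)) = 5 - (N + 1) = 5 - (1 + N) = 5 + (-1 - N) = 4 - N)
H(W) = 22 - W² (H(W) = 7 - (W*W - 15) = 7 - (W² - 15) = 7 - (-15 + W²) = 7 + (15 - W²) = 22 - W²)
U = 6 (U = 22 - (4 - 1*0)² = 22 - (4 + 0)² = 22 - 1*4² = 22 - 1*16 = 22 - 16 = 6)
U - 454*242 = 6 - 454*242 = 6 - 109868 = -109862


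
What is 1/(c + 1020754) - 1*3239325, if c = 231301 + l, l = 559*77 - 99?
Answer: -4194922635674/1294999 ≈ -3.2393e+6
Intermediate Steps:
l = 42944 (l = 43043 - 99 = 42944)
c = 274245 (c = 231301 + 42944 = 274245)
1/(c + 1020754) - 1*3239325 = 1/(274245 + 1020754) - 1*3239325 = 1/1294999 - 3239325 = -4194922635674/1294999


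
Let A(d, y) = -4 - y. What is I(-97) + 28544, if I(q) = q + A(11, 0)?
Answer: 28443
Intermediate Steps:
I(q) = -4 + q (I(q) = q + (-4 - 1*0) = q + (-4 + 0) = q - 4 = -4 + q)
I(-97) + 28544 = (-4 - 97) + 28544 = -101 + 28544 = 28443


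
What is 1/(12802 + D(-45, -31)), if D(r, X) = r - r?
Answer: 1/12802 ≈ 7.8113e-5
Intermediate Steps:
D(r, X) = 0
1/(12802 + D(-45, -31)) = 1/(12802 + 0) = 1/12802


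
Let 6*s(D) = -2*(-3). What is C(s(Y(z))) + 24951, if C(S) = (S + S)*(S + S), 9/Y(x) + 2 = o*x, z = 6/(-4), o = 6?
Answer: 24955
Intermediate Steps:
z = -3/2 (z = 6*(-¼) = -3/2 ≈ -1.5000)
Y(x) = 9/(-2 + 6*x)
s(D) = 1 (s(D) = (-2*(-3))/6 = (⅙)*6 = 1)
C(S) = 4*S² (C(S) = (2*S)*(2*S) = 4*S²)
C(s(Y(z))) + 24951 = 4*1² + 24951 = 4*1 + 24951 = 4 + 24951 = 24955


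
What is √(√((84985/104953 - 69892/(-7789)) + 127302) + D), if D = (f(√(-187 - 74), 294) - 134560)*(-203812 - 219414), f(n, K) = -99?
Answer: √(38085603926665652277841379326 + 4087394585*√3403154869901555014619)/817478917 ≈ 2.3873e+5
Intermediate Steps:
D = 56991189934 (D = (-99 - 134560)*(-203812 - 219414) = -134659*(-423226) = 56991189934)
√(√((84985/104953 - 69892/(-7789)) + 127302) + D) = √(√((84985/104953 - 69892/(-7789)) + 127302) + 56991189934) = √(√((84985*(1/104953) - 69892*(-1/7789)) + 127302) + 56991189934) = √(√((84985/104953 + 69892/7789) + 127302) + 56991189934) = √(√(7997323241/817478917 + 127302) + 56991189934) = √(√(104074698415175/817478917) + 56991189934) = √(5*√3403154869901555014619/817478917 + 56991189934) = √(56991189934 + 5*√3403154869901555014619/817478917)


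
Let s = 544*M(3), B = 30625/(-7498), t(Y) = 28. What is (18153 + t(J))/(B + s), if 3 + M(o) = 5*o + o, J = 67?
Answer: 136321138/61153055 ≈ 2.2292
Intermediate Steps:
M(o) = -3 + 6*o (M(o) = -3 + (5*o + o) = -3 + 6*o)
B = -30625/7498 (B = 30625*(-1/7498) = -30625/7498 ≈ -4.0844)
s = 8160 (s = 544*(-3 + 6*3) = 544*(-3 + 18) = 544*15 = 8160)
(18153 + t(J))/(B + s) = (18153 + 28)/(-30625/7498 + 8160) = 18181/(61153055/7498) = 18181*(7498/61153055) = 136321138/61153055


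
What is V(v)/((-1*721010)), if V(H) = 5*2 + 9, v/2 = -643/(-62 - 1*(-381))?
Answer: -19/721010 ≈ -2.6352e-5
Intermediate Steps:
v = -1286/319 (v = 2*(-643/(-62 - 1*(-381))) = 2*(-643/(-62 + 381)) = 2*(-643/319) = -1286/319 ≈ -4.0313)
V(H) = 19 (V(H) = 10 + 9 = 19)
V(v)/((-1*721010)) = 19/((-1*721010)) = 19/(-721010) = 19*(-1/721010) = -19/721010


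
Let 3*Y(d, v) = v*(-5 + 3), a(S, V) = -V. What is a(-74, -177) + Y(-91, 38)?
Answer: 455/3 ≈ 151.67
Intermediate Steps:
Y(d, v) = -2*v/3 (Y(d, v) = (v*(-5 + 3))/3 = (v*(-2))/3 = (-2*v)/3 = -2*v/3)
a(-74, -177) + Y(-91, 38) = -1*(-177) - ⅔*38 = 177 - 76/3 = 455/3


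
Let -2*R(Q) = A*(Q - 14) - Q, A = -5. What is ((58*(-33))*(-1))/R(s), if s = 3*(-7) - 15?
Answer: -174/13 ≈ -13.385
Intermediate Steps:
s = -36 (s = -21 - 15 = -36)
R(Q) = -35 + 3*Q (R(Q) = -(-5*(Q - 14) - Q)/2 = -(-5*(-14 + Q) - Q)/2 = -((70 - 5*Q) - Q)/2 = -(70 - 6*Q)/2 = -35 + 3*Q)
((58*(-33))*(-1))/R(s) = ((58*(-33))*(-1))/(-35 + 3*(-36)) = (-1914*(-1))/(-35 - 108) = 1914/(-143) = 1914*(-1/143) = -174/13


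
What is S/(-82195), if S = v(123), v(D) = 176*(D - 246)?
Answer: 21648/82195 ≈ 0.26337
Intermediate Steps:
v(D) = -43296 + 176*D (v(D) = 176*(-246 + D) = -43296 + 176*D)
S = -21648 (S = -43296 + 176*123 = -43296 + 21648 = -21648)
S/(-82195) = -21648/(-82195) = -21648*(-1/82195) = 21648/82195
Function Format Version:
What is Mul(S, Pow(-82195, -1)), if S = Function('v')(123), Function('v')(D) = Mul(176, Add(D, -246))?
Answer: Rational(21648, 82195) ≈ 0.26337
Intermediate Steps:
Function('v')(D) = Add(-43296, Mul(176, D)) (Function('v')(D) = Mul(176, Add(-246, D)) = Add(-43296, Mul(176, D)))
S = -21648 (S = Add(-43296, Mul(176, 123)) = Add(-43296, 21648) = -21648)
Mul(S, Pow(-82195, -1)) = Mul(-21648, Pow(-82195, -1)) = Mul(-21648, Rational(-1, 82195)) = Rational(21648, 82195)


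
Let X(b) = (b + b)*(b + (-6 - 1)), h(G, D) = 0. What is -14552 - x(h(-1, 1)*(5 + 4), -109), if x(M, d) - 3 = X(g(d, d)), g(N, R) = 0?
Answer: -14555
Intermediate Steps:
X(b) = 2*b*(-7 + b) (X(b) = (2*b)*(b - 7) = (2*b)*(-7 + b) = 2*b*(-7 + b))
x(M, d) = 3 (x(M, d) = 3 + 2*0*(-7 + 0) = 3 + 2*0*(-7) = 3 + 0 = 3)
-14552 - x(h(-1, 1)*(5 + 4), -109) = -14552 - 1*3 = -14552 - 3 = -14555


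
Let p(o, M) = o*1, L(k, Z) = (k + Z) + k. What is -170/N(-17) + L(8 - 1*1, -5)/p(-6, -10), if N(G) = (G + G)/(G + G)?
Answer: -343/2 ≈ -171.50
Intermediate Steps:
L(k, Z) = Z + 2*k (L(k, Z) = (Z + k) + k = Z + 2*k)
p(o, M) = o
N(G) = 1 (N(G) = (2*G)/((2*G)) = (2*G)*(1/(2*G)) = 1)
-170/N(-17) + L(8 - 1*1, -5)/p(-6, -10) = -170/1 + (-5 + 2*(8 - 1*1))/(-6) = -170*1 + (-5 + 2*(8 - 1))*(-⅙) = -170 + (-5 + 2*7)*(-⅙) = -170 + (-5 + 14)*(-⅙) = -170 + 9*(-⅙) = -170 - 3/2 = -343/2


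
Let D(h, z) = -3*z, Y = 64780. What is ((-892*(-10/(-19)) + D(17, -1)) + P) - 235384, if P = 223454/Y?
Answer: -145142617197/615410 ≈ -2.3585e+5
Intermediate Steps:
P = 111727/32390 (P = 223454/64780 = 223454*(1/64780) = 111727/32390 ≈ 3.4494)
((-892*(-10/(-19)) + D(17, -1)) + P) - 235384 = ((-892*(-10/(-19)) - 3*(-1)) + 111727/32390) - 235384 = ((-892*(-10*(-1/19)) + 3) + 111727/32390) - 235384 = ((-892*10/19 + 3) + 111727/32390) - 235384 = ((-223*40/19 + 3) + 111727/32390) - 235384 = ((-8920/19 + 3) + 111727/32390) - 235384 = (-8863/19 + 111727/32390) - 235384 = -284949757/615410 - 235384 = -145142617197/615410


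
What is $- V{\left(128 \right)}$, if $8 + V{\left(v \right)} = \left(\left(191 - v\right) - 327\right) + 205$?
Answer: $67$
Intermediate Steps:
$V{\left(v \right)} = 61 - v$ ($V{\left(v \right)} = -8 + \left(\left(\left(191 - v\right) - 327\right) + 205\right) = -8 + \left(\left(-136 - v\right) + 205\right) = -8 - \left(-69 + v\right) = 61 - v$)
$- V{\left(128 \right)} = - (61 - 128) = \left(-1\right) \left(-67\right) = 67$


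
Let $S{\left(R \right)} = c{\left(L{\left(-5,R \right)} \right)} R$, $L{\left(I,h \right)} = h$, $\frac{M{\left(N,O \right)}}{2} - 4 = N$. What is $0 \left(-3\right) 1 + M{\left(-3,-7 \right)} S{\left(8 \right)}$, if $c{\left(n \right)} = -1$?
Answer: $-16$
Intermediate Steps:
$M{\left(N,O \right)} = 8 + 2 N$
$S{\left(R \right)} = - R$
$0 \left(-3\right) 1 + M{\left(-3,-7 \right)} S{\left(8 \right)} = 0 \left(-3\right) 1 + \left(8 + 2 \left(-3\right)\right) \left(\left(-1\right) 8\right) = 0 \cdot 1 + \left(8 - 6\right) \left(-8\right) = 0 + 2 \left(-8\right) = 0 - 16 = -16$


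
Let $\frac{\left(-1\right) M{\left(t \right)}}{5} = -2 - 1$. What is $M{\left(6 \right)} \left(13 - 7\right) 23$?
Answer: $2070$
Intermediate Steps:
$M{\left(t \right)} = 15$ ($M{\left(t \right)} = - 5 \left(-2 - 1\right) = \left(-5\right) \left(-3\right) = 15$)
$M{\left(6 \right)} \left(13 - 7\right) 23 = 15 \left(13 - 7\right) 23 = 15 \cdot 6 \cdot 23 = 90 \cdot 23 = 2070$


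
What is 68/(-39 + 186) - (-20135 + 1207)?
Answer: 2782484/147 ≈ 18928.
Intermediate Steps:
68/(-39 + 186) - (-20135 + 1207) = 68/147 - 1*(-18928) = (1/147)*68 + 18928 = 68/147 + 18928 = 2782484/147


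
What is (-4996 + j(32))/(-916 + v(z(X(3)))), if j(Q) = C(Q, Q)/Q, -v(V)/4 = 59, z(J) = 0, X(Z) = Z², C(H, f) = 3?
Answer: 159869/36864 ≈ 4.3367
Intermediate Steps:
v(V) = -236 (v(V) = -4*59 = -236)
j(Q) = 3/Q
(-4996 + j(32))/(-916 + v(z(X(3)))) = (-4996 + 3/32)/(-916 - 236) = (-4996 + 3*(1/32))/(-1152) = (-4996 + 3/32)*(-1/1152) = -159869/32*(-1/1152) = 159869/36864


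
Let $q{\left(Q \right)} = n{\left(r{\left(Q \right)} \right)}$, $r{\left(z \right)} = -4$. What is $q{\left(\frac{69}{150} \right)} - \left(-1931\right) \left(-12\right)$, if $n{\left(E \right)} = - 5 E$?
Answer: $-23152$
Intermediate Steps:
$q{\left(Q \right)} = 20$ ($q{\left(Q \right)} = \left(-5\right) \left(-4\right) = 20$)
$q{\left(\frac{69}{150} \right)} - \left(-1931\right) \left(-12\right) = 20 - \left(-1931\right) \left(-12\right) = 20 - 23172 = -23152$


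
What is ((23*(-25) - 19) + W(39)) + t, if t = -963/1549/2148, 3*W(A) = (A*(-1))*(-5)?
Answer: -586705757/1109084 ≈ -529.00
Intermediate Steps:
W(A) = 5*A/3 (W(A) = ((A*(-1))*(-5))/3 = (-A*(-5))/3 = (5*A)/3 = 5*A/3)
t = -321/1109084 (t = -963*1/1549*(1/2148) = -963/1549*1/2148 = -321/1109084 ≈ -0.00028943)
((23*(-25) - 19) + W(39)) + t = ((23*(-25) - 19) + (5/3)*39) - 321/1109084 = ((-575 - 19) + 65) - 321/1109084 = (-594 + 65) - 321/1109084 = -529 - 321/1109084 = -586705757/1109084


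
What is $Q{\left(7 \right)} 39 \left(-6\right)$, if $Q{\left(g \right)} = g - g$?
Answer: $0$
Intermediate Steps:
$Q{\left(g \right)} = 0$
$Q{\left(7 \right)} 39 \left(-6\right) = 0 \cdot 39 \left(-6\right) = 0 \left(-6\right) = 0$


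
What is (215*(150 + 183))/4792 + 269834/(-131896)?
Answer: 1018756199/79005704 ≈ 12.895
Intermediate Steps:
(215*(150 + 183))/4792 + 269834/(-131896) = (215*333)*(1/4792) + 269834*(-1/131896) = 71595*(1/4792) - 134917/65948 = 71595/4792 - 134917/65948 = 1018756199/79005704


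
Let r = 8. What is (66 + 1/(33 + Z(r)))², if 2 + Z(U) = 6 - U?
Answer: 3667225/841 ≈ 4360.6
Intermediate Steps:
Z(U) = 4 - U (Z(U) = -2 + (6 - U) = 4 - U)
(66 + 1/(33 + Z(r)))² = (66 + 1/(33 + (4 - 1*8)))² = (66 + 1/(33 + (4 - 8)))² = (66 + 1/(33 - 4))² = (66 + 1/29)² = (1915/29)² = 3667225/841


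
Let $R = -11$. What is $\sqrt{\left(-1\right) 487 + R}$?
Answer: $i \sqrt{498} \approx 22.316 i$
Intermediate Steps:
$\sqrt{\left(-1\right) 487 + R} = \sqrt{\left(-1\right) 487 - 11} = \sqrt{-487 - 11} = \sqrt{-498} = i \sqrt{498}$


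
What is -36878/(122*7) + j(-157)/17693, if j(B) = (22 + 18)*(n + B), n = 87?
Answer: -327436827/7554911 ≈ -43.341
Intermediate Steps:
j(B) = 3480 + 40*B (j(B) = (22 + 18)*(87 + B) = 40*(87 + B) = 3480 + 40*B)
-36878/(122*7) + j(-157)/17693 = -36878/(122*7) + (3480 + 40*(-157))/17693 = -36878/854 + (3480 - 6280)*(1/17693) = -36878*1/854 - 2800*1/17693 = -18439/427 - 2800/17693 = -327436827/7554911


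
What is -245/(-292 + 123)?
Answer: 245/169 ≈ 1.4497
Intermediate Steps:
-245/(-292 + 123) = -245/(-169) = -245*(-1/169) = 245/169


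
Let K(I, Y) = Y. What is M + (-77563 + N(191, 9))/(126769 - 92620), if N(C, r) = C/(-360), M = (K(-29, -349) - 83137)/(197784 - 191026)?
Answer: -607524795629/41540209560 ≈ -14.625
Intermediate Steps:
M = -41743/3379 (M = (-349 - 83137)/(197784 - 191026) = -83486/6758 = -83486*1/6758 = -41743/3379 ≈ -12.354)
N(C, r) = -C/360 (N(C, r) = C*(-1/360) = -C/360)
M + (-77563 + N(191, 9))/(126769 - 92620) = -41743/3379 + (-77563 - 1/360*191)/(126769 - 92620) = -41743/3379 + (-77563 - 191/360)/34149 = -41743/3379 - 27922871/360*1/34149 = -41743/3379 - 27922871/12293640 = -607524795629/41540209560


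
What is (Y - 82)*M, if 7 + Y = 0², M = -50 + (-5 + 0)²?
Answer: 2225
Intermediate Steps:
M = -25 (M = -50 + (-5)² = -50 + 25 = -25)
Y = -7 (Y = -7 + 0² = -7 + 0 = -7)
(Y - 82)*M = (-7 - 82)*(-25) = -89*(-25) = 2225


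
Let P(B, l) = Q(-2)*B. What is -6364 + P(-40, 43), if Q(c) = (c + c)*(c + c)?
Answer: -7004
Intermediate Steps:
Q(c) = 4*c² (Q(c) = (2*c)*(2*c) = 4*c²)
P(B, l) = 16*B (P(B, l) = (4*(-2)²)*B = (4*4)*B = 16*B)
-6364 + P(-40, 43) = -6364 + 16*(-40) = -6364 - 640 = -7004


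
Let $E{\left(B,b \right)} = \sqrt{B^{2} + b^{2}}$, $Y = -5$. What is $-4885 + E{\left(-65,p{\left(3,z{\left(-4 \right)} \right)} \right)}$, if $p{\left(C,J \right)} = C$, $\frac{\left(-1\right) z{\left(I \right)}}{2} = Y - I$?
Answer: $-4885 + \sqrt{4234} \approx -4819.9$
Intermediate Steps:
$z{\left(I \right)} = 10 + 2 I$ ($z{\left(I \right)} = - 2 \left(-5 - I\right) = 10 + 2 I$)
$-4885 + E{\left(-65,p{\left(3,z{\left(-4 \right)} \right)} \right)} = -4885 + \sqrt{\left(-65\right)^{2} + 3^{2}} = -4885 + \sqrt{4225 + 9} = -4885 + \sqrt{4234}$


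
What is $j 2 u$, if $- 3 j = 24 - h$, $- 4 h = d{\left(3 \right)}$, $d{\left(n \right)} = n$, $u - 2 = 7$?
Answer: $- \frac{297}{2} \approx -148.5$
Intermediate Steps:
$u = 9$ ($u = 2 + 7 = 9$)
$h = - \frac{3}{4}$ ($h = \left(- \frac{1}{4}\right) 3 = - \frac{3}{4} \approx -0.75$)
$j = - \frac{33}{4}$ ($j = - \frac{24 - - \frac{3}{4}}{3} = - \frac{24 + \frac{3}{4}}{3} = \left(- \frac{1}{3}\right) \frac{99}{4} = - \frac{33}{4} \approx -8.25$)
$j 2 u = \left(- \frac{33}{4}\right) 2 \cdot 9 = \left(- \frac{33}{2}\right) 9 = - \frac{297}{2}$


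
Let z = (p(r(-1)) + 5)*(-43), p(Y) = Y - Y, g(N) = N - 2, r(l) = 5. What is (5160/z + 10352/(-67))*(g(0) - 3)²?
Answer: -299000/67 ≈ -4462.7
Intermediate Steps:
g(N) = -2 + N
p(Y) = 0
z = -215 (z = (0 + 5)*(-43) = 5*(-43) = -215)
(5160/z + 10352/(-67))*(g(0) - 3)² = (5160/(-215) + 10352/(-67))*((-2 + 0) - 3)² = (5160*(-1/215) + 10352*(-1/67))*(-2 - 3)² = (-24 - 10352/67)*(-5)² = -11960/67*25 = -299000/67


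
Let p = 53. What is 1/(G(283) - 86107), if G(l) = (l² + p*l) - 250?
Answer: 1/8731 ≈ 0.00011453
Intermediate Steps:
G(l) = -250 + l² + 53*l (G(l) = (l² + 53*l) - 250 = -250 + l² + 53*l)
1/(G(283) - 86107) = 1/((-250 + 283² + 53*283) - 86107) = 1/((-250 + 80089 + 14999) - 86107) = 1/(94838 - 86107) = 1/8731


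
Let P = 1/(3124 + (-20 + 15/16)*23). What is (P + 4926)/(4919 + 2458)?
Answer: 211665310/316982313 ≈ 0.66775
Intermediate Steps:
P = 16/42969 (P = 1/(3124 + (-20 + 15*(1/16))*23) = 1/(3124 + (-20 + 15/16)*23) = 1/(3124 - 305/16*23) = 1/(3124 - 7015/16) = 1/(42969/16) = 16/42969 ≈ 0.00037236)
(P + 4926)/(4919 + 2458) = (16/42969 + 4926)/(4919 + 2458) = (211665310/42969)/7377 = (211665310/42969)*(1/7377) = 211665310/316982313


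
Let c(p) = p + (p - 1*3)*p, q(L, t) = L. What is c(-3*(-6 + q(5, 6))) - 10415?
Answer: -10412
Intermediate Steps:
c(p) = p + p*(-3 + p) (c(p) = p + (p - 3)*p = p + (-3 + p)*p = p + p*(-3 + p))
c(-3*(-6 + q(5, 6))) - 10415 = (-3*(-6 + 5))*(-2 - 3*(-6 + 5)) - 10415 = (-3*(-1))*(-2 - 3*(-1)) - 10415 = 3*(-2 + 3) - 10415 = 3*1 - 10415 = 3 - 10415 = -10412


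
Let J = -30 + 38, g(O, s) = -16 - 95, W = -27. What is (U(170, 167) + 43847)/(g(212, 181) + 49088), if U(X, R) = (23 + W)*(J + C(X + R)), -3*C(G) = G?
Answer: 132793/146931 ≈ 0.90378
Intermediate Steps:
C(G) = -G/3
g(O, s) = -111
J = 8
U(X, R) = -32 + 4*R/3 + 4*X/3 (U(X, R) = (23 - 27)*(8 - (X + R)/3) = -4*(8 - (R + X)/3) = -4*(8 + (-R/3 - X/3)) = -4*(8 - R/3 - X/3) = -32 + 4*R/3 + 4*X/3)
(U(170, 167) + 43847)/(g(212, 181) + 49088) = ((-32 + (4/3)*167 + (4/3)*170) + 43847)/(-111 + 49088) = ((-32 + 668/3 + 680/3) + 43847)/48977 = (1252/3 + 43847)*(1/48977) = (132793/3)*(1/48977) = 132793/146931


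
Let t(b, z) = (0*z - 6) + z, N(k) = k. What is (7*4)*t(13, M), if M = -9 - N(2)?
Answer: -476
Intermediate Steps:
M = -11 (M = -9 - 1*2 = -9 - 2 = -11)
t(b, z) = -6 + z (t(b, z) = (0 - 6) + z = -6 + z)
(7*4)*t(13, M) = (7*4)*(-6 - 11) = 28*(-17) = -476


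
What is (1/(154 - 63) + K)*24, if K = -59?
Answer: -128832/91 ≈ -1415.7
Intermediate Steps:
(1/(154 - 63) + K)*24 = (1/(154 - 63) - 59)*24 = (1/91 - 59)*24 = -5368/91*24 = -128832/91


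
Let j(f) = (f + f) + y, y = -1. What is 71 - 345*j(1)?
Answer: -274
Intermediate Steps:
j(f) = -1 + 2*f (j(f) = (f + f) - 1 = 2*f - 1 = -1 + 2*f)
71 - 345*j(1) = 71 - 345*(-1 + 2*1) = 71 - 345*(-1 + 2) = 71 - 345*1 = 71 - 345 = -274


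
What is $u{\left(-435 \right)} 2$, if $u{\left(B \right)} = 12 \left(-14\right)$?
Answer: $-336$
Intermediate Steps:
$u{\left(B \right)} = -168$
$u{\left(-435 \right)} 2 = \left(-168\right) 2 = -336$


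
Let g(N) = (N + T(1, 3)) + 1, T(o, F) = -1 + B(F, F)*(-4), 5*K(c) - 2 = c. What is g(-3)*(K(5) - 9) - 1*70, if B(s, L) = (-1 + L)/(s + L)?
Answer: -556/15 ≈ -37.067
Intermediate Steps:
B(s, L) = (-1 + L)/(L + s)
K(c) = ⅖ + c/5
T(o, F) = -1 - 2*(-1 + F)/F (T(o, F) = -1 + ((-1 + F)/(F + F))*(-4) = -1 + ((-1 + F)/((2*F)))*(-4) = -1 + ((1/(2*F))*(-1 + F))*(-4) = -1 + ((-1 + F)/(2*F))*(-4) = -1 - 2*(-1 + F)/F)
g(N) = -4/3 + N (g(N) = (N + (-3 + 2/3)) + 1 = (N + (-3 + 2*(⅓))) + 1 = (N + (-3 + ⅔)) + 1 = (N - 7/3) + 1 = (-7/3 + N) + 1 = -4/3 + N)
g(-3)*(K(5) - 9) - 1*70 = (-4/3 - 3)*((⅖ + (⅕)*5) - 9) - 1*70 = -13*((⅖ + 1) - 9)/3 - 70 = -13*(7/5 - 9)/3 - 70 = -13/3*(-38/5) - 70 = 494/15 - 70 = -556/15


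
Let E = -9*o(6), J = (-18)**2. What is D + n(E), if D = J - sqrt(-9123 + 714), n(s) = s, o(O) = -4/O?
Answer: 330 - I*sqrt(8409) ≈ 330.0 - 91.701*I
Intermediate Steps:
J = 324
E = 6 (E = -(-36)/6 = -9*(-2/3) = 6)
D = 324 - I*sqrt(8409) (D = 324 - sqrt(-9123 + 714) = 324 - sqrt(-8409) = 324 - I*sqrt(8409) ≈ 324.0 - 91.701*I)
D + n(E) = (324 - I*sqrt(8409)) + 6 = 330 - I*sqrt(8409)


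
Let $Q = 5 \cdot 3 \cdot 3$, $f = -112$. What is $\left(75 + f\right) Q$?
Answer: $-1665$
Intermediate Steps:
$Q = 45$ ($Q = 15 \cdot 3 = 45$)
$\left(75 + f\right) Q = \left(75 - 112\right) 45 = \left(-37\right) 45 = -1665$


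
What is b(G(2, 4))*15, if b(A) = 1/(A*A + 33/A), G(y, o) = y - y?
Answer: 0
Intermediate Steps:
G(y, o) = 0
b(A) = 1/(A² + 33/A)
b(G(2, 4))*15 = (0/(33 + 0³))*15 = (0/(33 + 0))*15 = (0/33)*15 = (0*(1/33))*15 = 0*15 = 0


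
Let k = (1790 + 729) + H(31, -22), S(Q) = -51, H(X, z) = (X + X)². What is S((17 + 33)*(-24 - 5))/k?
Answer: -17/2121 ≈ -0.0080151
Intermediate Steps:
H(X, z) = 4*X² (H(X, z) = (2*X)² = 4*X²)
k = 6363 (k = (1790 + 729) + 4*31² = 2519 + 4*961 = 2519 + 3844 = 6363)
S((17 + 33)*(-24 - 5))/k = -51/6363 = -51*1/6363 = -17/2121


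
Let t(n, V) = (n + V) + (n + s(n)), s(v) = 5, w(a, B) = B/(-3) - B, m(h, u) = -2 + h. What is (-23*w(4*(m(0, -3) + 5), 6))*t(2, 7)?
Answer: 2944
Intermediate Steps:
w(a, B) = -4*B/3 (w(a, B) = B*(-⅓) - B = -B/3 - B = -4*B/3)
t(n, V) = 5 + V + 2*n (t(n, V) = (n + V) + (n + 5) = (V + n) + (5 + n) = 5 + V + 2*n)
(-23*w(4*(m(0, -3) + 5), 6))*t(2, 7) = (-(-92)*6/3)*(5 + 7 + 2*2) = (-23*(-8))*(5 + 7 + 4) = 184*16 = 2944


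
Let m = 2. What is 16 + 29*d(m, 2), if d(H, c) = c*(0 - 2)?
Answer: -100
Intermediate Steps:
d(H, c) = -2*c (d(H, c) = c*(-2) = -2*c)
16 + 29*d(m, 2) = 16 + 29*(-2*2) = 16 + 29*(-4) = 16 - 116 = -100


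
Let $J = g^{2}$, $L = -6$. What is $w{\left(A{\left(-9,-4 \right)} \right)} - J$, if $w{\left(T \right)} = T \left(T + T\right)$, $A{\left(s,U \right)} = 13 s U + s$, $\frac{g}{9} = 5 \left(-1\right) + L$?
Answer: $411561$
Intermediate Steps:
$g = -99$ ($g = 9 \left(5 \left(-1\right) - 6\right) = 9 \left(-5 - 6\right) = 9 \left(-11\right) = -99$)
$A{\left(s,U \right)} = s + 13 U s$ ($A{\left(s,U \right)} = 13 U s + s = s + 13 U s$)
$w{\left(T \right)} = 2 T^{2}$ ($w{\left(T \right)} = T 2 T = 2 T^{2}$)
$J = 9801$ ($J = \left(-99\right)^{2} = 9801$)
$w{\left(A{\left(-9,-4 \right)} \right)} - J = 2 \left(- 9 \left(1 + 13 \left(-4\right)\right)\right)^{2} - 9801 = 2 \left(- 9 \left(1 - 52\right)\right)^{2} - 9801 = 2 \left(\left(-9\right) \left(-51\right)\right)^{2} - 9801 = 2 \cdot 459^{2} - 9801 = 2 \cdot 210681 - 9801 = 421362 - 9801 = 411561$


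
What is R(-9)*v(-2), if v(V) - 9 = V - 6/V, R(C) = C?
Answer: -90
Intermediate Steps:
v(V) = 9 + V - 6/V (v(V) = 9 + (V - 6/V) = 9 + V - 6/V)
R(-9)*v(-2) = -9*(9 - 2 - 6/(-2)) = -9*(9 - 2 - 6*(-½)) = -9*(9 - 2 + 3) = -9*10 = -90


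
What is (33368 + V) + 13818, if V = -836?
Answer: 46350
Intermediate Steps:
(33368 + V) + 13818 = (33368 - 836) + 13818 = 32532 + 13818 = 46350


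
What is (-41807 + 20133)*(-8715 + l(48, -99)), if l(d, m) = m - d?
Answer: 192074988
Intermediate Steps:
(-41807 + 20133)*(-8715 + l(48, -99)) = (-41807 + 20133)*(-8715 + (-99 - 1*48)) = -21674*(-8715 + (-99 - 48)) = -21674*(-8715 - 147) = -21674*(-8862) = 192074988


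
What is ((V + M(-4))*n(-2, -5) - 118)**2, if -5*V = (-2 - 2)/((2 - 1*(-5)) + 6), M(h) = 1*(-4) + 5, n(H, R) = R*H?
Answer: 1948816/169 ≈ 11531.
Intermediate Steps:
n(H, R) = H*R
M(h) = 1 (M(h) = -4 + 5 = 1)
V = 4/65 (V = -(-2 - 2)/(5*((2 - 1*(-5)) + 6)) = -(-4)/(5*((2 + 5) + 6)) = -(-4)/(5*(7 + 6)) = -(-4)/(5*13) = -1/5*(-4/13) = 4/65 ≈ 0.061538)
((V + M(-4))*n(-2, -5) - 118)**2 = ((4/65 + 1)*(-2*(-5)) - 118)**2 = ((69/65)*10 - 118)**2 = (138/13 - 118)**2 = (-1396/13)**2 = 1948816/169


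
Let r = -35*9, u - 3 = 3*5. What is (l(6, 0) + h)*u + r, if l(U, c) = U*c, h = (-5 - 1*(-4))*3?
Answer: -369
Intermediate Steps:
u = 18 (u = 3 + 3*5 = 3 + 15 = 18)
h = -3 (h = (-5 + 4)*3 = -1*3 = -3)
r = -315
(l(6, 0) + h)*u + r = (6*0 - 3)*18 - 315 = (0 - 3)*18 - 315 = -3*18 - 315 = -54 - 315 = -369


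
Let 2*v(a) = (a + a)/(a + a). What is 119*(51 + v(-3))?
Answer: 12257/2 ≈ 6128.5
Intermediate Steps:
v(a) = 1/2 (v(a) = ((a + a)/(a + a))/2 = ((2*a)/((2*a)))/2 = ((2*a)*(1/(2*a)))/2 = (1/2)*1 = 1/2)
119*(51 + v(-3)) = 119*(51 + 1/2) = 119*(103/2) = 12257/2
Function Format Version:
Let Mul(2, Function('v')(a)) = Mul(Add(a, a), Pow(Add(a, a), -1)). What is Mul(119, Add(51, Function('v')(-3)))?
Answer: Rational(12257, 2) ≈ 6128.5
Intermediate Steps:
Function('v')(a) = Rational(1, 2) (Function('v')(a) = Mul(Rational(1, 2), Mul(Add(a, a), Pow(Add(a, a), -1))) = Mul(Rational(1, 2), Mul(Mul(2, a), Pow(Mul(2, a), -1))) = Mul(Rational(1, 2), Mul(Mul(2, a), Mul(Rational(1, 2), Pow(a, -1)))) = Mul(Rational(1, 2), 1) = Rational(1, 2))
Mul(119, Add(51, Function('v')(-3))) = Mul(119, Add(51, Rational(1, 2))) = Mul(119, Rational(103, 2)) = Rational(12257, 2)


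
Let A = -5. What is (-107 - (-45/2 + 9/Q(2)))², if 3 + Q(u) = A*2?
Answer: 4748041/676 ≈ 7023.7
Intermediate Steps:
Q(u) = -13 (Q(u) = -3 - 5*2 = -3 - 10 = -13)
(-107 - (-45/2 + 9/Q(2)))² = (-107 - (-45/2 + 9/(-13)))² = (-107 - (-45*½ + 9*(-1/13)))² = (-107 - (-45/2 - 9/13))² = (-107 - 1*(-603/26))² = (-107 + 603/26)² = (-2179/26)² = 4748041/676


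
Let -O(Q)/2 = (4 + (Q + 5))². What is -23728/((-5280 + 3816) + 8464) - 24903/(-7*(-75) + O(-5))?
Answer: -23252363/431375 ≈ -53.903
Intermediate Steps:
O(Q) = -2*(9 + Q)² (O(Q) = -2*(4 + (Q + 5))² = -2*(4 + (5 + Q))² = -2*(9 + Q)²)
-23728/((-5280 + 3816) + 8464) - 24903/(-7*(-75) + O(-5)) = -23728/((-5280 + 3816) + 8464) - 24903/(-7*(-75) - 2*(9 - 5)²) = -23728/(-1464 + 8464) - 24903/(525 - 2*4²) = -23728/7000 - 24903/(525 - 2*16) = -23728*1/7000 - 24903/(525 - 32) = -2966/875 - 24903/493 = -23252363/431375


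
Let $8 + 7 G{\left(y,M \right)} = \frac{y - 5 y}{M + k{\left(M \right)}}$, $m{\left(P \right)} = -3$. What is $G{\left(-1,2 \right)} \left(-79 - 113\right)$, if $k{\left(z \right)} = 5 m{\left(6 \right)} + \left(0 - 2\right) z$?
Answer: $\frac{3840}{17} \approx 225.88$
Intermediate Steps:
$k{\left(z \right)} = -15 - 2 z$ ($k{\left(z \right)} = 5 \left(-3\right) + \left(0 - 2\right) z = -15 - 2 z$)
$G{\left(y,M \right)} = - \frac{8}{7} - \frac{4 y}{7 \left(-15 - M\right)}$ ($G{\left(y,M \right)} = - \frac{8}{7} + \frac{\left(y - 5 y\right) \frac{1}{M - \left(15 + 2 M\right)}}{7} = - \frac{8}{7} + \frac{- 4 y \frac{1}{-15 - M}}{7} = - \frac{8}{7} + \frac{\left(-4\right) y \frac{1}{-15 - M}}{7} = - \frac{8}{7} - \frac{4 y}{7 \left(-15 - M\right)}$)
$G{\left(-1,2 \right)} \left(-79 - 113\right) = \frac{4 \left(-30 - 1 - 4\right)}{7 \left(15 + 2\right)} \left(-79 - 113\right) = \frac{4 \left(-30 - 1 - 4\right)}{7 \cdot 17} \left(-79 - 113\right) = \frac{4}{7} \cdot \frac{1}{17} \left(-35\right) \left(-79 - 113\right) = \left(- \frac{20}{17}\right) \left(-192\right) = \frac{3840}{17}$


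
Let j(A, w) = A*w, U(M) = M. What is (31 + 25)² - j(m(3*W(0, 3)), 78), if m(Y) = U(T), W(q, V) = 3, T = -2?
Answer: 3292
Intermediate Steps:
m(Y) = -2
(31 + 25)² - j(m(3*W(0, 3)), 78) = (31 + 25)² - (-2)*78 = 56² - 1*(-156) = 3136 + 156 = 3292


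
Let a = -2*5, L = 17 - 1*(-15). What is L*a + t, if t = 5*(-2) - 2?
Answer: -332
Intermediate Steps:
L = 32 (L = 17 + 15 = 32)
t = -12 (t = -10 - 2 = -12)
a = -10
L*a + t = 32*(-10) - 12 = -320 - 12 = -332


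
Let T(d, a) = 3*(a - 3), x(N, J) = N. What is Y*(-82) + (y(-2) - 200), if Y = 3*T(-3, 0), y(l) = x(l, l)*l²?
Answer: 2006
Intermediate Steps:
T(d, a) = -9 + 3*a (T(d, a) = 3*(-3 + a) = -9 + 3*a)
y(l) = l³ (y(l) = l*l² = l³)
Y = -27 (Y = 3*(-9 + 3*0) = 3*(-9 + 0) = 3*(-9) = -27)
Y*(-82) + (y(-2) - 200) = -27*(-82) + ((-2)³ - 200) = 2214 + (-8 - 200) = 2214 - 208 = 2006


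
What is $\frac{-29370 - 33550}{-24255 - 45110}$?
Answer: $\frac{12584}{13873} \approx 0.90709$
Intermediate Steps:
$\frac{-29370 - 33550}{-24255 - 45110} = - \frac{62920}{-69365} = \left(-62920\right) \left(- \frac{1}{69365}\right) = \frac{12584}{13873}$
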